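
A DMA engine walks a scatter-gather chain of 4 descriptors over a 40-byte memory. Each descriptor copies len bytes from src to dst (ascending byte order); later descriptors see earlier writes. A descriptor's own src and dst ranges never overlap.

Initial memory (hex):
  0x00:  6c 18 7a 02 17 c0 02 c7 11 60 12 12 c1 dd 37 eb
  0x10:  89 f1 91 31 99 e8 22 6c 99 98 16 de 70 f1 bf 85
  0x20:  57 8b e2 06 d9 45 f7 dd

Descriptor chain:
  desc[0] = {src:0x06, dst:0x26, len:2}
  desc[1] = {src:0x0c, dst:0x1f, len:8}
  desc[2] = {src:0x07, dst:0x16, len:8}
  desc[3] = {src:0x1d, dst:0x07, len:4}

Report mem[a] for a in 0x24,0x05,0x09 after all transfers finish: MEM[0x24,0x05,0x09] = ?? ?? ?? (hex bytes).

D0: mem[0x26..0x27] <- [02 c7]
D1: mem[0x1f..0x26] <- [c1 dd 37 eb 89 f1 91 31]
D2: mem[0x16..0x1d] <- [c7 11 60 12 12 c1 dd 37]
D3: mem[0x07..0x0a] <- [37 bf c1 dd]
query mem[0x24]=0xf1, mem[0x05]=0xc0, mem[0x09]=0xc1

MEM[0x24,0x05,0x09] = f1 c0 c1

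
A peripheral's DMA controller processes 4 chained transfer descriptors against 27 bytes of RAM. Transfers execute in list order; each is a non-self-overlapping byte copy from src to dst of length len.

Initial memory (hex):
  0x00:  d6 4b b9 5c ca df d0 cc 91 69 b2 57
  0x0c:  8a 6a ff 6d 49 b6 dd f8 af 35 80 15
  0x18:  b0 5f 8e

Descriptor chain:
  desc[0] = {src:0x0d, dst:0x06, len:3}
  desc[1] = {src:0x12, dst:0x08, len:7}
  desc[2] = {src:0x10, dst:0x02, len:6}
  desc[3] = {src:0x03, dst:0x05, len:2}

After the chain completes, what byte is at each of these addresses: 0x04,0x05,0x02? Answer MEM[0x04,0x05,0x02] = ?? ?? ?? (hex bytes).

MEM[0x04,0x05,0x02] = dd b6 49

D0: mem[0x06..0x08] <- [6a ff 6d]
D1: mem[0x08..0x0e] <- [dd f8 af 35 80 15 b0]
D2: mem[0x02..0x07] <- [49 b6 dd f8 af 35]
D3: mem[0x05..0x06] <- [b6 dd]
query mem[0x04]=0xdd, mem[0x05]=0xb6, mem[0x02]=0x49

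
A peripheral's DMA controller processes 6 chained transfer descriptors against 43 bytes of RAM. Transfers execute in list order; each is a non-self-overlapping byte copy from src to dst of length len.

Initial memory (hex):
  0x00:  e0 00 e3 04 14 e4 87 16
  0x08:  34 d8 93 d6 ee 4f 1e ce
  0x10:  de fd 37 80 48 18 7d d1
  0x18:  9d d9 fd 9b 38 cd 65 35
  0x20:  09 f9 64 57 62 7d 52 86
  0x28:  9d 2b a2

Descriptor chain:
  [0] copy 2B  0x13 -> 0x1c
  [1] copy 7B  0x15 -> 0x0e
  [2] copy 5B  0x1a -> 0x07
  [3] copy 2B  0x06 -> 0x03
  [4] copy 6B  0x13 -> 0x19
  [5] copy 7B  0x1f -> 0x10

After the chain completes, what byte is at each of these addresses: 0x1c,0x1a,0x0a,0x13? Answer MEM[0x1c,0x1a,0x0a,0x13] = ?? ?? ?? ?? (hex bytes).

#0 dst[0x1c+2] := {0x80,0x48}
#1 dst[0x0e+7] := {0x18,0x7d,0xd1,0x9d,0xd9,0xfd,0x9b}
#2 dst[0x07+5] := {0xfd,0x9b,0x80,0x48,0x65}
#3 dst[0x03+2] := {0x87,0xfd}
#4 dst[0x19+6] := {0xfd,0x9b,0x18,0x7d,0xd1,0x9d}
#5 dst[0x10+7] := {0x35,0x09,0xf9,0x64,0x57,0x62,0x7d}
query mem[0x1c]=0x7d, mem[0x1a]=0x9b, mem[0x0a]=0x48, mem[0x13]=0x64

MEM[0x1c,0x1a,0x0a,0x13] = 7d 9b 48 64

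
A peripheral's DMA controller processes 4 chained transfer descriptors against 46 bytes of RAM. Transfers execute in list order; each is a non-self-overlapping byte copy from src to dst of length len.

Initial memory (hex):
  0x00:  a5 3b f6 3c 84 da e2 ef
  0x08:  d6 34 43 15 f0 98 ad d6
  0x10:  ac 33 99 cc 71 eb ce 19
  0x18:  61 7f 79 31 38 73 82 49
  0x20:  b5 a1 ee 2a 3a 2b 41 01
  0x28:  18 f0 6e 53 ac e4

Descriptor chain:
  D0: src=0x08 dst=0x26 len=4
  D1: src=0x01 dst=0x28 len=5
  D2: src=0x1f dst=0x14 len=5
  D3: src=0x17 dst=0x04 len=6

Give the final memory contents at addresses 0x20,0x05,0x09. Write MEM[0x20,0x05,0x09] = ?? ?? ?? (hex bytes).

MEM[0x20,0x05,0x09] = b5 2a 38

  after D0: wrote 4B at 0x26 = d6344315
  after D1: wrote 5B at 0x28 = 3bf63c84da
  after D2: wrote 5B at 0x14 = 49b5a1ee2a
  after D3: wrote 6B at 0x04 = ee2a7f793138
query mem[0x20]=0xb5, mem[0x05]=0x2a, mem[0x09]=0x38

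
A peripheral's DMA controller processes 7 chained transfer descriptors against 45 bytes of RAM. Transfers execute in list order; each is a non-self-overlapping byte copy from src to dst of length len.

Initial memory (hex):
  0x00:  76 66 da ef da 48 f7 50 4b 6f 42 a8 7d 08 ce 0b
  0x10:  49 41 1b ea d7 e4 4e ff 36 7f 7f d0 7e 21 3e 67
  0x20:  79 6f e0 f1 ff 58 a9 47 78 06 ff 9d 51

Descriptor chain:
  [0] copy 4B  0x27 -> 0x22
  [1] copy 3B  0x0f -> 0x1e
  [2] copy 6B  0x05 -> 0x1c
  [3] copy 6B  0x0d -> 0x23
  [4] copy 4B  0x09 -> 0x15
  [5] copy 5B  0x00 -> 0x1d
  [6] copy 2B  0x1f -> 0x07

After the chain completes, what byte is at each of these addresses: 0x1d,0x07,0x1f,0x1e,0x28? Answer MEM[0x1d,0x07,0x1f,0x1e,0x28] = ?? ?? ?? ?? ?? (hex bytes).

D0: mem[0x22..0x25] <- [47 78 06 ff]
D1: mem[0x1e..0x20] <- [0b 49 41]
D2: mem[0x1c..0x21] <- [48 f7 50 4b 6f 42]
D3: mem[0x23..0x28] <- [08 ce 0b 49 41 1b]
D4: mem[0x15..0x18] <- [6f 42 a8 7d]
D5: mem[0x1d..0x21] <- [76 66 da ef da]
D6: mem[0x07..0x08] <- [da ef]
query mem[0x1d]=0x76, mem[0x07]=0xda, mem[0x1f]=0xda, mem[0x1e]=0x66, mem[0x28]=0x1b

MEM[0x1d,0x07,0x1f,0x1e,0x28] = 76 da da 66 1b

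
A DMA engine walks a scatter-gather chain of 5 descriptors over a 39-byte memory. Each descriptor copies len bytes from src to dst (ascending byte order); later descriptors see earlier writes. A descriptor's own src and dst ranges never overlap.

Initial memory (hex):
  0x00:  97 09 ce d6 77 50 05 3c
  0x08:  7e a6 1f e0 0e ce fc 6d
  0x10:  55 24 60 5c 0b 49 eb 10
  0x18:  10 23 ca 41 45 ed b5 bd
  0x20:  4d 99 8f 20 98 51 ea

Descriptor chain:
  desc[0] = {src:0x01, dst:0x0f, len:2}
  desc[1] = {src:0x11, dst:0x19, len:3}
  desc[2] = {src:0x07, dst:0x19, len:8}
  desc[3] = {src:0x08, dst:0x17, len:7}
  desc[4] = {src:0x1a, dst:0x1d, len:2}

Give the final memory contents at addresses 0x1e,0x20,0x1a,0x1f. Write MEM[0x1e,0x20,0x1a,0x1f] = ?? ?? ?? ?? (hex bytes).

#0 dst[0x0f+2] := {0x09,0xce}
#1 dst[0x19+3] := {0x24,0x60,0x5c}
#2 dst[0x19+8] := {0x3c,0x7e,0xa6,0x1f,0xe0,0x0e,0xce,0xfc}
#3 dst[0x17+7] := {0x7e,0xa6,0x1f,0xe0,0x0e,0xce,0xfc}
#4 dst[0x1d+2] := {0xe0,0x0e}
query mem[0x1e]=0x0e, mem[0x20]=0xfc, mem[0x1a]=0xe0, mem[0x1f]=0xce

MEM[0x1e,0x20,0x1a,0x1f] = 0e fc e0 ce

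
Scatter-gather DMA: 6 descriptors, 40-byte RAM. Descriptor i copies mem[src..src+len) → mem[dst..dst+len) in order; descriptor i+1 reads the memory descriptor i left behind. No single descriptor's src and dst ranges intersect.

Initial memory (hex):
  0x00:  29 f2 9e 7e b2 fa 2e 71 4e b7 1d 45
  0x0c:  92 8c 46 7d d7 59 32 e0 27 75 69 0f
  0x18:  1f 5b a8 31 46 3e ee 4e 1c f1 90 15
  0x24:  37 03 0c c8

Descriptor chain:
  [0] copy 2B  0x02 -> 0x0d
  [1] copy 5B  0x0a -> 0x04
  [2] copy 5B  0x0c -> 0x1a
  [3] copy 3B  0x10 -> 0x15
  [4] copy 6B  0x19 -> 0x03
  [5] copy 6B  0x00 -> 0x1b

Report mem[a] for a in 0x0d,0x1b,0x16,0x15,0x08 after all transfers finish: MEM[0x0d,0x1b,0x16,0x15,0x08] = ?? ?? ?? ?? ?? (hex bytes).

[0] 0x02->0x0d len=2 : 9e 7e
[1] 0x0a->0x04 len=5 : 1d 45 92 9e 7e
[2] 0x0c->0x1a len=5 : 92 9e 7e 7d d7
[3] 0x10->0x15 len=3 : d7 59 32
[4] 0x19->0x03 len=6 : 5b 92 9e 7e 7d d7
[5] 0x00->0x1b len=6 : 29 f2 9e 5b 92 9e
query mem[0x0d]=0x9e, mem[0x1b]=0x29, mem[0x16]=0x59, mem[0x15]=0xd7, mem[0x08]=0xd7

MEM[0x0d,0x1b,0x16,0x15,0x08] = 9e 29 59 d7 d7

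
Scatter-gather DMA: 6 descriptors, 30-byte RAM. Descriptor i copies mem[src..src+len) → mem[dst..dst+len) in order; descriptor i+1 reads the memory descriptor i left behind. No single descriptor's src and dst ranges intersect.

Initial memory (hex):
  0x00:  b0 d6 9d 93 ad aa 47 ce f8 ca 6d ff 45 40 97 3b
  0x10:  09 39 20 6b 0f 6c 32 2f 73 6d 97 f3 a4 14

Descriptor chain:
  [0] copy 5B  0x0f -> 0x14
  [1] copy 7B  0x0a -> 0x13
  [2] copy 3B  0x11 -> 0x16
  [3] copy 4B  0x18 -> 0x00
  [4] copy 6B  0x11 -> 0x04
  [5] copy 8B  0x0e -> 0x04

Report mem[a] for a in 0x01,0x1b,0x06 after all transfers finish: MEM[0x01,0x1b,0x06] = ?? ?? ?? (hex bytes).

D0: mem[0x14..0x18] <- [3b 09 39 20 6b]
D1: mem[0x13..0x19] <- [6d ff 45 40 97 3b 09]
D2: mem[0x16..0x18] <- [39 20 6d]
D3: mem[0x00..0x03] <- [6d 09 97 f3]
D4: mem[0x04..0x09] <- [39 20 6d ff 45 39]
D5: mem[0x04..0x0b] <- [97 3b 09 39 20 6d ff 45]
query mem[0x01]=0x09, mem[0x1b]=0xf3, mem[0x06]=0x09

MEM[0x01,0x1b,0x06] = 09 f3 09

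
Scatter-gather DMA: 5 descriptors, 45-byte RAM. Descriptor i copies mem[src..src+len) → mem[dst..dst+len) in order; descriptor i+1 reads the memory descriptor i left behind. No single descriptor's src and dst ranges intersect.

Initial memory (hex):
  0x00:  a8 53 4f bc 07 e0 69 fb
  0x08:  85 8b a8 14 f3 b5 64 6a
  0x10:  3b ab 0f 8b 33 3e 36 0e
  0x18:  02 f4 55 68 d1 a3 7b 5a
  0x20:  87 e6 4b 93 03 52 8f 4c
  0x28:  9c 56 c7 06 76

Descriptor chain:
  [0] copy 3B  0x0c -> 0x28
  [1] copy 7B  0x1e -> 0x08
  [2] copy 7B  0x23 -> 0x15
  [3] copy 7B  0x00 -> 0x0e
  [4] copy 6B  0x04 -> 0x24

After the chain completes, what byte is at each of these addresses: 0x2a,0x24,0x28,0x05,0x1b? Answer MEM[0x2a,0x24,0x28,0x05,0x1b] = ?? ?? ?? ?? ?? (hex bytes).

MEM[0x2a,0x24,0x28,0x05,0x1b] = 64 07 7b e0 b5

[0] 0x0c->0x28 len=3 : f3 b5 64
[1] 0x1e->0x08 len=7 : 7b 5a 87 e6 4b 93 03
[2] 0x23->0x15 len=7 : 93 03 52 8f 4c f3 b5
[3] 0x00->0x0e len=7 : a8 53 4f bc 07 e0 69
[4] 0x04->0x24 len=6 : 07 e0 69 fb 7b 5a
query mem[0x2a]=0x64, mem[0x24]=0x07, mem[0x28]=0x7b, mem[0x05]=0xe0, mem[0x1b]=0xb5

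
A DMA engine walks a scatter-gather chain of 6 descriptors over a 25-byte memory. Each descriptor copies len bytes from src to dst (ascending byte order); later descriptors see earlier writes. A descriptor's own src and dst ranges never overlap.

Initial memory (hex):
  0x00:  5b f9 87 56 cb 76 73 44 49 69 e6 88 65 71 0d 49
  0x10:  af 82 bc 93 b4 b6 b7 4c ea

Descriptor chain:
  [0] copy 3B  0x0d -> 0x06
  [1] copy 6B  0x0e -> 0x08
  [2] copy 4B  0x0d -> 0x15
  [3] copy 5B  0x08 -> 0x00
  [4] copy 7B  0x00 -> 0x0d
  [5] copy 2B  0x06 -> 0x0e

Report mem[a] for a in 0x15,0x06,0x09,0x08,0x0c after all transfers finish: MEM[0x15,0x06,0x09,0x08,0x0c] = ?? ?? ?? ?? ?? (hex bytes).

MEM[0x15,0x06,0x09,0x08,0x0c] = 93 71 49 0d bc

  after D0: wrote 3B at 0x06 = 710d49
  after D1: wrote 6B at 0x08 = 0d49af82bc93
  after D2: wrote 4B at 0x15 = 930d49af
  after D3: wrote 5B at 0x00 = 0d49af82bc
  after D4: wrote 7B at 0x0d = 0d49af82bc7671
  after D5: wrote 2B at 0x0e = 710d
query mem[0x15]=0x93, mem[0x06]=0x71, mem[0x09]=0x49, mem[0x08]=0x0d, mem[0x0c]=0xbc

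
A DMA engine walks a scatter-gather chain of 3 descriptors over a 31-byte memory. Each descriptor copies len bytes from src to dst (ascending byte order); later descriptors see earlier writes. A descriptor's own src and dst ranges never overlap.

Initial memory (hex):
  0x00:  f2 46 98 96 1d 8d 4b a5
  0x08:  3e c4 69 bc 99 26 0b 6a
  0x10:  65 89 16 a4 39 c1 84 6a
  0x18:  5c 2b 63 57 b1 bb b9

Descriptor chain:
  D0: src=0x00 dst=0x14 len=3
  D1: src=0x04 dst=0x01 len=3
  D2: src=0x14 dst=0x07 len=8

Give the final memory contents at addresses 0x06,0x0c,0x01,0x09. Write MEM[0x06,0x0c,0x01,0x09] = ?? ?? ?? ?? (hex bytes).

[0] 0x00->0x14 len=3 : f2 46 98
[1] 0x04->0x01 len=3 : 1d 8d 4b
[2] 0x14->0x07 len=8 : f2 46 98 6a 5c 2b 63 57
query mem[0x06]=0x4b, mem[0x0c]=0x2b, mem[0x01]=0x1d, mem[0x09]=0x98

MEM[0x06,0x0c,0x01,0x09] = 4b 2b 1d 98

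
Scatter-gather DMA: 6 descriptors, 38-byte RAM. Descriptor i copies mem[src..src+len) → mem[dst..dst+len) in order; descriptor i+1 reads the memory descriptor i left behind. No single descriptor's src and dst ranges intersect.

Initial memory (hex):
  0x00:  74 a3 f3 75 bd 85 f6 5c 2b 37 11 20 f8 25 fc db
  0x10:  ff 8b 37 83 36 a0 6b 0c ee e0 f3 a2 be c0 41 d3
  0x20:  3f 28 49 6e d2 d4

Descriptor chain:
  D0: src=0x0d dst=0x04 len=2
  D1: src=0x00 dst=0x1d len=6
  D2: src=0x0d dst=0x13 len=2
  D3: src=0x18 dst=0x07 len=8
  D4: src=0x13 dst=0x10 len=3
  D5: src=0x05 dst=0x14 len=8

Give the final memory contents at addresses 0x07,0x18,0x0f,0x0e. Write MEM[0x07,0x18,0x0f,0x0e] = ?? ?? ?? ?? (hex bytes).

#0 dst[0x04+2] := {0x25,0xfc}
#1 dst[0x1d+6] := {0x74,0xa3,0xf3,0x75,0x25,0xfc}
#2 dst[0x13+2] := {0x25,0xfc}
#3 dst[0x07+8] := {0xee,0xe0,0xf3,0xa2,0xbe,0x74,0xa3,0xf3}
#4 dst[0x10+3] := {0x25,0xfc,0xa0}
#5 dst[0x14+8] := {0xfc,0xf6,0xee,0xe0,0xf3,0xa2,0xbe,0x74}
query mem[0x07]=0xee, mem[0x18]=0xf3, mem[0x0f]=0xdb, mem[0x0e]=0xf3

MEM[0x07,0x18,0x0f,0x0e] = ee f3 db f3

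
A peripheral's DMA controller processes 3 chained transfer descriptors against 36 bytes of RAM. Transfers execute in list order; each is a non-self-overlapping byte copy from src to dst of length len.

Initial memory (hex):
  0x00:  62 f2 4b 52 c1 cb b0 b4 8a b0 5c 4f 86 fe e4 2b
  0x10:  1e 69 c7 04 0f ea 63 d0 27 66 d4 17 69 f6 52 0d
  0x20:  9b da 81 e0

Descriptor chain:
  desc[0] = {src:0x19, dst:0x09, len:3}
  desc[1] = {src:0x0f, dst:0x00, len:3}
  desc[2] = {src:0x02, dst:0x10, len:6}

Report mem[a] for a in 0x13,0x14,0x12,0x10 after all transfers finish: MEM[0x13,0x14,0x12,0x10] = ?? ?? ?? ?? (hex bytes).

MEM[0x13,0x14,0x12,0x10] = cb b0 c1 69

D0: mem[0x09..0x0b] <- [66 d4 17]
D1: mem[0x00..0x02] <- [2b 1e 69]
D2: mem[0x10..0x15] <- [69 52 c1 cb b0 b4]
query mem[0x13]=0xcb, mem[0x14]=0xb0, mem[0x12]=0xc1, mem[0x10]=0x69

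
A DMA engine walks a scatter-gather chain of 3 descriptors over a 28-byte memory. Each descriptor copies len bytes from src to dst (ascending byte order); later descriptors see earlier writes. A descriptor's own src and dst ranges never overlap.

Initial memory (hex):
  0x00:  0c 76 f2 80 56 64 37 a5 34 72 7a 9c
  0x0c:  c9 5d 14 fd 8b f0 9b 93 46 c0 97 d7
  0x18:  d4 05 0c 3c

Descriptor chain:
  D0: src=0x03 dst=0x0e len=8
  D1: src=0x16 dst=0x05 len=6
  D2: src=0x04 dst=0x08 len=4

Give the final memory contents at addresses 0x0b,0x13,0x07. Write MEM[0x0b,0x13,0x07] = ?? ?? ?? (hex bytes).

#0 dst[0x0e+8] := {0x80,0x56,0x64,0x37,0xa5,0x34,0x72,0x7a}
#1 dst[0x05+6] := {0x97,0xd7,0xd4,0x05,0x0c,0x3c}
#2 dst[0x08+4] := {0x56,0x97,0xd7,0xd4}
query mem[0x0b]=0xd4, mem[0x13]=0x34, mem[0x07]=0xd4

MEM[0x0b,0x13,0x07] = d4 34 d4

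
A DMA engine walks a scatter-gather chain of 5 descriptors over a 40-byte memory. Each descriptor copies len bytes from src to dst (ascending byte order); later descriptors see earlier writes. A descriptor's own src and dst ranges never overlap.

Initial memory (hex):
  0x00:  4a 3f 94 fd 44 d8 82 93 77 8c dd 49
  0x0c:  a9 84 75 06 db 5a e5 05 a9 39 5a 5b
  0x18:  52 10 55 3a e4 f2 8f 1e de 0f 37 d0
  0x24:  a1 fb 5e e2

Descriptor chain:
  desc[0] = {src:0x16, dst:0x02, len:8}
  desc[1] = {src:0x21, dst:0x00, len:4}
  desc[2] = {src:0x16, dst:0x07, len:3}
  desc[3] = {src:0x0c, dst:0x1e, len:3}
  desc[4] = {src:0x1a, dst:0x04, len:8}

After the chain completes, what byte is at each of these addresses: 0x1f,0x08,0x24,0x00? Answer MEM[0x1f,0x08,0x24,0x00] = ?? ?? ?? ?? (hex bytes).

MEM[0x1f,0x08,0x24,0x00] = 84 a9 a1 0f

#0 dst[0x02+8] := {0x5a,0x5b,0x52,0x10,0x55,0x3a,0xe4,0xf2}
#1 dst[0x00+4] := {0x0f,0x37,0xd0,0xa1}
#2 dst[0x07+3] := {0x5a,0x5b,0x52}
#3 dst[0x1e+3] := {0xa9,0x84,0x75}
#4 dst[0x04+8] := {0x55,0x3a,0xe4,0xf2,0xa9,0x84,0x75,0x0f}
query mem[0x1f]=0x84, mem[0x08]=0xa9, mem[0x24]=0xa1, mem[0x00]=0x0f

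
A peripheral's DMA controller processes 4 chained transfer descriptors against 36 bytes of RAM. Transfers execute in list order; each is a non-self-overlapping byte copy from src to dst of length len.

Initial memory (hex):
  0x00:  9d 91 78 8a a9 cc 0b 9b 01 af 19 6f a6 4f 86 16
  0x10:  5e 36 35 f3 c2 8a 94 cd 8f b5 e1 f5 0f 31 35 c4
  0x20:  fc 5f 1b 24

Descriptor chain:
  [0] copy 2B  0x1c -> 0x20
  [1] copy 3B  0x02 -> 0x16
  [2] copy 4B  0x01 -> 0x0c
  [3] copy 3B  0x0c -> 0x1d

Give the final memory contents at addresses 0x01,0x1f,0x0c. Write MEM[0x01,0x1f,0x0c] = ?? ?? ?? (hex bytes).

[0] 0x1c->0x20 len=2 : 0f 31
[1] 0x02->0x16 len=3 : 78 8a a9
[2] 0x01->0x0c len=4 : 91 78 8a a9
[3] 0x0c->0x1d len=3 : 91 78 8a
query mem[0x01]=0x91, mem[0x1f]=0x8a, mem[0x0c]=0x91

MEM[0x01,0x1f,0x0c] = 91 8a 91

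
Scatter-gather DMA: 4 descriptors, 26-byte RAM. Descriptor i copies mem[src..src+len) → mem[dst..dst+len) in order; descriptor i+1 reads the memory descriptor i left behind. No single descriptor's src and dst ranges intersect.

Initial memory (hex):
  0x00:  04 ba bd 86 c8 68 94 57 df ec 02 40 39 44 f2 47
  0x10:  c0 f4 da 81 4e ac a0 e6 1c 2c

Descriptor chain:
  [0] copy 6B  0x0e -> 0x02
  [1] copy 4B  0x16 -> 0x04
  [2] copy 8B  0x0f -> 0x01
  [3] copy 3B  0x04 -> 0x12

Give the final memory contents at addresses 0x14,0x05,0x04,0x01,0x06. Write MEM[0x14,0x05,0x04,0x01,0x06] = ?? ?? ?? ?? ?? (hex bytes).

#0 dst[0x02+6] := {0xf2,0x47,0xc0,0xf4,0xda,0x81}
#1 dst[0x04+4] := {0xa0,0xe6,0x1c,0x2c}
#2 dst[0x01+8] := {0x47,0xc0,0xf4,0xda,0x81,0x4e,0xac,0xa0}
#3 dst[0x12+3] := {0xda,0x81,0x4e}
query mem[0x14]=0x4e, mem[0x05]=0x81, mem[0x04]=0xda, mem[0x01]=0x47, mem[0x06]=0x4e

MEM[0x14,0x05,0x04,0x01,0x06] = 4e 81 da 47 4e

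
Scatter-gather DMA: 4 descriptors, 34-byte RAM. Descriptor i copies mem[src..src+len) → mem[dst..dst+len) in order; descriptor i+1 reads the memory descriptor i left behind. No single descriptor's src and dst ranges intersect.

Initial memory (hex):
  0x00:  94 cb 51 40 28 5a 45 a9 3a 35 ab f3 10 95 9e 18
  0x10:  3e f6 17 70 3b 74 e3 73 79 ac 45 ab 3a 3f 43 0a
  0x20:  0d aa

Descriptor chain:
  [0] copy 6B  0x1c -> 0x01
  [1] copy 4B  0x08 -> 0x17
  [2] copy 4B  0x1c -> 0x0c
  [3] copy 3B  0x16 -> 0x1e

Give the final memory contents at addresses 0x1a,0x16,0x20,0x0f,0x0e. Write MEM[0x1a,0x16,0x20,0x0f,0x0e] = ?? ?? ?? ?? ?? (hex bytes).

MEM[0x1a,0x16,0x20,0x0f,0x0e] = f3 e3 35 0a 43

  after D0: wrote 6B at 0x01 = 3a3f430a0daa
  after D1: wrote 4B at 0x17 = 3a35abf3
  after D2: wrote 4B at 0x0c = 3a3f430a
  after D3: wrote 3B at 0x1e = e33a35
query mem[0x1a]=0xf3, mem[0x16]=0xe3, mem[0x20]=0x35, mem[0x0f]=0x0a, mem[0x0e]=0x43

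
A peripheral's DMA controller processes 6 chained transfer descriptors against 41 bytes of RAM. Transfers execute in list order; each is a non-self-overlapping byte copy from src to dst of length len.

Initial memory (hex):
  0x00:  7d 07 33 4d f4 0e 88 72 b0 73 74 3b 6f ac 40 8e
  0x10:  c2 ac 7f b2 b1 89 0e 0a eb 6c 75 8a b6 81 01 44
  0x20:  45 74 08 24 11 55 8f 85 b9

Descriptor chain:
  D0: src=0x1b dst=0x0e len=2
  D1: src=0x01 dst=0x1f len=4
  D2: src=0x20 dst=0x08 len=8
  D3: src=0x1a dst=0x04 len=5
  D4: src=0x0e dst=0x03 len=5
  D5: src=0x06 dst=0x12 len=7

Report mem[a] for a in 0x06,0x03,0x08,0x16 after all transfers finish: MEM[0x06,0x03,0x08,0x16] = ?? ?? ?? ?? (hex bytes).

D0: mem[0x0e..0x0f] <- [8a b6]
D1: mem[0x1f..0x22] <- [07 33 4d f4]
D2: mem[0x08..0x0f] <- [33 4d f4 24 11 55 8f 85]
D3: mem[0x04..0x08] <- [75 8a b6 81 01]
D4: mem[0x03..0x07] <- [8f 85 c2 ac 7f]
D5: mem[0x12..0x18] <- [ac 7f 01 4d f4 24 11]
query mem[0x06]=0xac, mem[0x03]=0x8f, mem[0x08]=0x01, mem[0x16]=0xf4

MEM[0x06,0x03,0x08,0x16] = ac 8f 01 f4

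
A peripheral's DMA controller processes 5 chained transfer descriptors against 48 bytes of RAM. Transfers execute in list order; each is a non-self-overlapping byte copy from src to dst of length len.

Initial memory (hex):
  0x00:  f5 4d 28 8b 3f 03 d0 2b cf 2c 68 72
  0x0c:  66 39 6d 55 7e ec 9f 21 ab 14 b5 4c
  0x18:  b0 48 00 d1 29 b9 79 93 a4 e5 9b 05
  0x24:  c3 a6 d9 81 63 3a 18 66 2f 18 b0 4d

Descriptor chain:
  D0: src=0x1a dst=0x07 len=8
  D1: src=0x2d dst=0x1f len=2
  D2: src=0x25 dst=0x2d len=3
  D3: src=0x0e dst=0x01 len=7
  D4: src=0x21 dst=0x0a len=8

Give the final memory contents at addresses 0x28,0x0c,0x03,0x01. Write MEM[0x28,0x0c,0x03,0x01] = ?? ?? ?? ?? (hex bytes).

MEM[0x28,0x0c,0x03,0x01] = 63 05 7e e5

  after D0: wrote 8B at 0x07 = 00d129b97993a4e5
  after D1: wrote 2B at 0x1f = 18b0
  after D2: wrote 3B at 0x2d = a6d981
  after D3: wrote 7B at 0x01 = e5557eec9f21ab
  after D4: wrote 8B at 0x0a = e59b05c3a6d98163
query mem[0x28]=0x63, mem[0x0c]=0x05, mem[0x03]=0x7e, mem[0x01]=0xe5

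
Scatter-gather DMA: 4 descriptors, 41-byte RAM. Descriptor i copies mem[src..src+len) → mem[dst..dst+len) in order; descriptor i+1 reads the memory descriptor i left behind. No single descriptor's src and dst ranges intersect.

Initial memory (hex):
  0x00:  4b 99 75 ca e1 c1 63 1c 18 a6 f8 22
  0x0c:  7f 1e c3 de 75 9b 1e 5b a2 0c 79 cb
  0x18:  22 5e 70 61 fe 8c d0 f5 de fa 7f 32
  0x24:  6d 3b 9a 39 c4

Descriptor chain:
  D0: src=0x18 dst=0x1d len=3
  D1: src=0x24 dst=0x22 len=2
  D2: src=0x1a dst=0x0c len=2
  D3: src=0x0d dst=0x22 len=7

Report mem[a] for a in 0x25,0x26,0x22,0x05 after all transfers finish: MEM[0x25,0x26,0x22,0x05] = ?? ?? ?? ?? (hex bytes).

MEM[0x25,0x26,0x22,0x05] = 75 9b 61 c1

  after D0: wrote 3B at 0x1d = 225e70
  after D1: wrote 2B at 0x22 = 6d3b
  after D2: wrote 2B at 0x0c = 7061
  after D3: wrote 7B at 0x22 = 61c3de759b1e5b
query mem[0x25]=0x75, mem[0x26]=0x9b, mem[0x22]=0x61, mem[0x05]=0xc1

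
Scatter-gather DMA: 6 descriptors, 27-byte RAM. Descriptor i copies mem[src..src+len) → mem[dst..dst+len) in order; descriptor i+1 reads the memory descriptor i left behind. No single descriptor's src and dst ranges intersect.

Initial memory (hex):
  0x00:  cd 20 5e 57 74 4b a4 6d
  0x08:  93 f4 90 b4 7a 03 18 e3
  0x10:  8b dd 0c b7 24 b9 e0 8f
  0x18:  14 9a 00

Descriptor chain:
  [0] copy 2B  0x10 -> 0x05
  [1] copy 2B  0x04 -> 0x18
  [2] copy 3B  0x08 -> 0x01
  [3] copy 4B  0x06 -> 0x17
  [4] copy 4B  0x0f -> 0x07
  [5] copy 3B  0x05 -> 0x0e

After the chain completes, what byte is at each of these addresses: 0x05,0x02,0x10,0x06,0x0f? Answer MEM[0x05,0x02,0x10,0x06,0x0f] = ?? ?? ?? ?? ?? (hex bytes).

D0: mem[0x05..0x06] <- [8b dd]
D1: mem[0x18..0x19] <- [74 8b]
D2: mem[0x01..0x03] <- [93 f4 90]
D3: mem[0x17..0x1a] <- [dd 6d 93 f4]
D4: mem[0x07..0x0a] <- [e3 8b dd 0c]
D5: mem[0x0e..0x10] <- [8b dd e3]
query mem[0x05]=0x8b, mem[0x02]=0xf4, mem[0x10]=0xe3, mem[0x06]=0xdd, mem[0x0f]=0xdd

MEM[0x05,0x02,0x10,0x06,0x0f] = 8b f4 e3 dd dd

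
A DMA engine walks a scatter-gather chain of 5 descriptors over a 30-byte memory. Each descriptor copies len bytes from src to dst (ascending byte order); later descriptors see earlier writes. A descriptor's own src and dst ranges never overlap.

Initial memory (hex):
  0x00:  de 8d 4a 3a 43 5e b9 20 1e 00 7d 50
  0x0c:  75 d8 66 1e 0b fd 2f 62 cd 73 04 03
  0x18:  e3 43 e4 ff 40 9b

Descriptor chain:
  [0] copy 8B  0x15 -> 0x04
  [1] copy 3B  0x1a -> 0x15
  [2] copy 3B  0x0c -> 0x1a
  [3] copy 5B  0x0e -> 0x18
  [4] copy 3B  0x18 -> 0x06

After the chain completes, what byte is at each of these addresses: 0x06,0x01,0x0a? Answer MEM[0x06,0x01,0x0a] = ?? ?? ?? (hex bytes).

MEM[0x06,0x01,0x0a] = 66 8d ff

#0 dst[0x04+8] := {0x73,0x04,0x03,0xe3,0x43,0xe4,0xff,0x40}
#1 dst[0x15+3] := {0xe4,0xff,0x40}
#2 dst[0x1a+3] := {0x75,0xd8,0x66}
#3 dst[0x18+5] := {0x66,0x1e,0x0b,0xfd,0x2f}
#4 dst[0x06+3] := {0x66,0x1e,0x0b}
query mem[0x06]=0x66, mem[0x01]=0x8d, mem[0x0a]=0xff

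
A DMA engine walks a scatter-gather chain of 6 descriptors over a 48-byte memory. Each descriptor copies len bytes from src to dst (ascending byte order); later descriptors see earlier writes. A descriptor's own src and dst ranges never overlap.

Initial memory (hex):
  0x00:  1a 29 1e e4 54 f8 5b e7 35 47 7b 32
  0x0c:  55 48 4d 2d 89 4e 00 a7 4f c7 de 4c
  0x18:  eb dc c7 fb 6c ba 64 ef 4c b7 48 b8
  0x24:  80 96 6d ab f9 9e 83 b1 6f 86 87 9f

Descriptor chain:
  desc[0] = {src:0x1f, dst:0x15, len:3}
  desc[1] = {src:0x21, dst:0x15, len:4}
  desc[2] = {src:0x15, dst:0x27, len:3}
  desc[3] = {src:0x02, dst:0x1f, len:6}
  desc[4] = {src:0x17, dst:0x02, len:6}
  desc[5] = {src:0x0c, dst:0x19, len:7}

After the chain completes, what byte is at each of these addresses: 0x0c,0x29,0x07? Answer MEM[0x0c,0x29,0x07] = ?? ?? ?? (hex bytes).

  after D0: wrote 3B at 0x15 = ef4cb7
  after D1: wrote 4B at 0x15 = b748b880
  after D2: wrote 3B at 0x27 = b748b8
  after D3: wrote 6B at 0x1f = 1ee454f85be7
  after D4: wrote 6B at 0x02 = b880dcc7fb6c
  after D5: wrote 7B at 0x19 = 55484d2d894e00
query mem[0x0c]=0x55, mem[0x29]=0xb8, mem[0x07]=0x6c

MEM[0x0c,0x29,0x07] = 55 b8 6c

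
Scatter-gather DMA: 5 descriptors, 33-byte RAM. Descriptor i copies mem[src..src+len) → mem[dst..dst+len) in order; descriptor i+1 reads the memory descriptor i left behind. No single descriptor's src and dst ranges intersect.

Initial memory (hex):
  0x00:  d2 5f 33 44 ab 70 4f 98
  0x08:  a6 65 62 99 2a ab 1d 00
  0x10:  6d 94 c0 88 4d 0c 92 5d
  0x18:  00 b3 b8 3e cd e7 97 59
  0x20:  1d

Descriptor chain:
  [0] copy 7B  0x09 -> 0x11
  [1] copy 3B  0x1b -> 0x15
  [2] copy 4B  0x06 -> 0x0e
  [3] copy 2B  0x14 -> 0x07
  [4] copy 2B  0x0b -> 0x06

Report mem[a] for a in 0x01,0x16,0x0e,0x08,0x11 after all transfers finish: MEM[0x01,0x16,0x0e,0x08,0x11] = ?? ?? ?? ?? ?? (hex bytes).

MEM[0x01,0x16,0x0e,0x08,0x11] = 5f cd 4f 3e 65

  after D0: wrote 7B at 0x11 = 6562992aab1d00
  after D1: wrote 3B at 0x15 = 3ecde7
  after D2: wrote 4B at 0x0e = 4f98a665
  after D3: wrote 2B at 0x07 = 2a3e
  after D4: wrote 2B at 0x06 = 992a
query mem[0x01]=0x5f, mem[0x16]=0xcd, mem[0x0e]=0x4f, mem[0x08]=0x3e, mem[0x11]=0x65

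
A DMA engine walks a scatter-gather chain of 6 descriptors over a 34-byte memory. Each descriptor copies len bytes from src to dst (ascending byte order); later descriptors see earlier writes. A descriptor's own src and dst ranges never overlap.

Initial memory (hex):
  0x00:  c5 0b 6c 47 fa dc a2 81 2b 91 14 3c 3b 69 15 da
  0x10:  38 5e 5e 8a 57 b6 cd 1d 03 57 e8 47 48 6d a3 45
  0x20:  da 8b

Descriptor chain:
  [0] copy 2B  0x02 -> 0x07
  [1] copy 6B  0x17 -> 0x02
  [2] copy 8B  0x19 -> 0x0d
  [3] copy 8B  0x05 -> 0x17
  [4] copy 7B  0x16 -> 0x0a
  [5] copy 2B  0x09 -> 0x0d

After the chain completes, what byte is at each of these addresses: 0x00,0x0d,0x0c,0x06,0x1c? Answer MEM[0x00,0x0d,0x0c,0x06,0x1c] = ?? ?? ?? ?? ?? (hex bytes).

D0: mem[0x07..0x08] <- [6c 47]
D1: mem[0x02..0x07] <- [1d 03 57 e8 47 48]
D2: mem[0x0d..0x14] <- [57 e8 47 48 6d a3 45 da]
D3: mem[0x17..0x1e] <- [e8 47 48 47 91 14 3c 3b]
D4: mem[0x0a..0x10] <- [cd e8 47 48 47 91 14]
D5: mem[0x0d..0x0e] <- [91 cd]
query mem[0x00]=0xc5, mem[0x0d]=0x91, mem[0x0c]=0x47, mem[0x06]=0x47, mem[0x1c]=0x14

MEM[0x00,0x0d,0x0c,0x06,0x1c] = c5 91 47 47 14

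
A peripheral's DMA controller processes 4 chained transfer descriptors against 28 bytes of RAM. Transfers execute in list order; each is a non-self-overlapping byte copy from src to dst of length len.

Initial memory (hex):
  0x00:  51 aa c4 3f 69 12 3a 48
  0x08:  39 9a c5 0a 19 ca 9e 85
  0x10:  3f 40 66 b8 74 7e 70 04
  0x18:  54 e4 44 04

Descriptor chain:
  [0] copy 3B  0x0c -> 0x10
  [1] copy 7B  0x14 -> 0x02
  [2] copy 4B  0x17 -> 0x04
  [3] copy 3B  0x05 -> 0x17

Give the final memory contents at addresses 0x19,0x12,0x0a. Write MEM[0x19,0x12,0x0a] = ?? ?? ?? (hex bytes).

[0] 0x0c->0x10 len=3 : 19 ca 9e
[1] 0x14->0x02 len=7 : 74 7e 70 04 54 e4 44
[2] 0x17->0x04 len=4 : 04 54 e4 44
[3] 0x05->0x17 len=3 : 54 e4 44
query mem[0x19]=0x44, mem[0x12]=0x9e, mem[0x0a]=0xc5

MEM[0x19,0x12,0x0a] = 44 9e c5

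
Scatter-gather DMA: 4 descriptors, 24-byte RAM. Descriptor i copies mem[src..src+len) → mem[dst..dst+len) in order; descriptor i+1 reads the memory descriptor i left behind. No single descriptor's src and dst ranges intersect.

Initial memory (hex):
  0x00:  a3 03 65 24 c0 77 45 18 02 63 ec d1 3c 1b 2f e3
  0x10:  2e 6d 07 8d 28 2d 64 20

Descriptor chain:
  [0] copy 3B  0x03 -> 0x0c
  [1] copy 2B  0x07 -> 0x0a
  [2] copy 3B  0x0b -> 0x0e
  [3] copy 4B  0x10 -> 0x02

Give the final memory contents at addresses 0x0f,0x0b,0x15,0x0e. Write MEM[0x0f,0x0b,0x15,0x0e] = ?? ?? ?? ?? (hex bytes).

MEM[0x0f,0x0b,0x15,0x0e] = 24 02 2d 02

D0: mem[0x0c..0x0e] <- [24 c0 77]
D1: mem[0x0a..0x0b] <- [18 02]
D2: mem[0x0e..0x10] <- [02 24 c0]
D3: mem[0x02..0x05] <- [c0 6d 07 8d]
query mem[0x0f]=0x24, mem[0x0b]=0x02, mem[0x15]=0x2d, mem[0x0e]=0x02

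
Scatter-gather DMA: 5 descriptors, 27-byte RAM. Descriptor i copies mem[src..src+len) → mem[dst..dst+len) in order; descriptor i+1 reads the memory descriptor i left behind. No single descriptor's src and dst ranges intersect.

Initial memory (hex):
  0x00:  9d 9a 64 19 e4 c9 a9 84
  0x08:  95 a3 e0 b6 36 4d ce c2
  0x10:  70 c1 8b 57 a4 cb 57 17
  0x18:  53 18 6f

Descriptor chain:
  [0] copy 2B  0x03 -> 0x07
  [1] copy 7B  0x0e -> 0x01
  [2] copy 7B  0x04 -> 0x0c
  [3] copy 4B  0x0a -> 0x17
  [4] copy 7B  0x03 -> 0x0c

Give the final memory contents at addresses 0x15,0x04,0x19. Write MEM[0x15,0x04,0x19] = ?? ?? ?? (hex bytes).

MEM[0x15,0x04,0x19] = cb c1 c1

[0] 0x03->0x07 len=2 : 19 e4
[1] 0x0e->0x01 len=7 : ce c2 70 c1 8b 57 a4
[2] 0x04->0x0c len=7 : c1 8b 57 a4 e4 a3 e0
[3] 0x0a->0x17 len=4 : e0 b6 c1 8b
[4] 0x03->0x0c len=7 : 70 c1 8b 57 a4 e4 a3
query mem[0x15]=0xcb, mem[0x04]=0xc1, mem[0x19]=0xc1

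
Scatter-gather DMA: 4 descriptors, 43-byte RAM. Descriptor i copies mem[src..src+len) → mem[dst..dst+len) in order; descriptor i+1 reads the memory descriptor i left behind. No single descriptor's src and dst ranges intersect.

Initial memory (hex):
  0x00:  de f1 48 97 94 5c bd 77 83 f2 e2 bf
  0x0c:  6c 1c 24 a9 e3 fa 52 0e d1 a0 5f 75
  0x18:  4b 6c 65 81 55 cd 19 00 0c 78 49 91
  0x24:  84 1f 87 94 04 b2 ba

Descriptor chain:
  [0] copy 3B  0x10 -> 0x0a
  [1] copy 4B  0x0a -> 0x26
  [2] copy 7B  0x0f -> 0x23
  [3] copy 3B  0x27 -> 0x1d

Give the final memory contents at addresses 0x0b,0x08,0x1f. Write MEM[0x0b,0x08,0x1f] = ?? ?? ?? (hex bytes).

MEM[0x0b,0x08,0x1f] = fa 83 a0

  after D0: wrote 3B at 0x0a = e3fa52
  after D1: wrote 4B at 0x26 = e3fa521c
  after D2: wrote 7B at 0x23 = a9e3fa520ed1a0
  after D3: wrote 3B at 0x1d = 0ed1a0
query mem[0x0b]=0xfa, mem[0x08]=0x83, mem[0x1f]=0xa0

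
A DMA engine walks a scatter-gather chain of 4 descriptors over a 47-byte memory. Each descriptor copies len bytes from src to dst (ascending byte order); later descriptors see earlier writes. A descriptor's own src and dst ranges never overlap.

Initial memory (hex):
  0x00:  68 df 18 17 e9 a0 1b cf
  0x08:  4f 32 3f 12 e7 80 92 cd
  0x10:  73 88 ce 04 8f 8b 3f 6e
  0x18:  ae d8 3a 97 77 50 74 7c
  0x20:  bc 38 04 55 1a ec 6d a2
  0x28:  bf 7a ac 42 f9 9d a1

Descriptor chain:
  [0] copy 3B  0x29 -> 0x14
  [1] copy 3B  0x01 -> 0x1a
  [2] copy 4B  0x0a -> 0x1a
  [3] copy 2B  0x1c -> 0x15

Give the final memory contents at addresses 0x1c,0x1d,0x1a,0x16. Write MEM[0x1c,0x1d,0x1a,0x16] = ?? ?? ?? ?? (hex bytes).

MEM[0x1c,0x1d,0x1a,0x16] = e7 80 3f 80

#0 dst[0x14+3] := {0x7a,0xac,0x42}
#1 dst[0x1a+3] := {0xdf,0x18,0x17}
#2 dst[0x1a+4] := {0x3f,0x12,0xe7,0x80}
#3 dst[0x15+2] := {0xe7,0x80}
query mem[0x1c]=0xe7, mem[0x1d]=0x80, mem[0x1a]=0x3f, mem[0x16]=0x80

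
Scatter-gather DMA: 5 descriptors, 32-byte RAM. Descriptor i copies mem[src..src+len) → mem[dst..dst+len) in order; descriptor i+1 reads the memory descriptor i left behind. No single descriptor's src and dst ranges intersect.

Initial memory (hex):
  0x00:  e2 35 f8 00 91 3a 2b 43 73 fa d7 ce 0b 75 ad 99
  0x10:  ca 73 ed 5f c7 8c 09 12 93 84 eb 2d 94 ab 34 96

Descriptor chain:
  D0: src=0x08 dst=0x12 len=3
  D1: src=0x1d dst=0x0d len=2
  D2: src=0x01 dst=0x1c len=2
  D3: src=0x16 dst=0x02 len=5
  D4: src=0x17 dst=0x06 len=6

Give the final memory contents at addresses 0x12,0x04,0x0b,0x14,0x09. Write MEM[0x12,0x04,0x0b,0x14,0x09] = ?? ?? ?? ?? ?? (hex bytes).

D0: mem[0x12..0x14] <- [73 fa d7]
D1: mem[0x0d..0x0e] <- [ab 34]
D2: mem[0x1c..0x1d] <- [35 f8]
D3: mem[0x02..0x06] <- [09 12 93 84 eb]
D4: mem[0x06..0x0b] <- [12 93 84 eb 2d 35]
query mem[0x12]=0x73, mem[0x04]=0x93, mem[0x0b]=0x35, mem[0x14]=0xd7, mem[0x09]=0xeb

MEM[0x12,0x04,0x0b,0x14,0x09] = 73 93 35 d7 eb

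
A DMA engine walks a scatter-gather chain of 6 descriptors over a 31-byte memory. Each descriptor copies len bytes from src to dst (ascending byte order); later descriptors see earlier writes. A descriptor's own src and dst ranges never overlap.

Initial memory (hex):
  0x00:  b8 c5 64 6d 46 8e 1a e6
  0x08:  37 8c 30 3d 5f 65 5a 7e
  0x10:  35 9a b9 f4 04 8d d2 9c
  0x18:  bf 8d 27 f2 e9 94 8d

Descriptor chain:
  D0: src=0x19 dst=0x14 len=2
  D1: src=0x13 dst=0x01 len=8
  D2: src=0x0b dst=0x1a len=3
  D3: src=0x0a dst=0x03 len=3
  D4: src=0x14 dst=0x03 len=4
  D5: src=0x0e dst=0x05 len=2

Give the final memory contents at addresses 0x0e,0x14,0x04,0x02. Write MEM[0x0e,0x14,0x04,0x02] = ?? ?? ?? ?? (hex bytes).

D0: mem[0x14..0x15] <- [8d 27]
D1: mem[0x01..0x08] <- [f4 8d 27 d2 9c bf 8d 27]
D2: mem[0x1a..0x1c] <- [3d 5f 65]
D3: mem[0x03..0x05] <- [30 3d 5f]
D4: mem[0x03..0x06] <- [8d 27 d2 9c]
D5: mem[0x05..0x06] <- [5a 7e]
query mem[0x0e]=0x5a, mem[0x14]=0x8d, mem[0x04]=0x27, mem[0x02]=0x8d

MEM[0x0e,0x14,0x04,0x02] = 5a 8d 27 8d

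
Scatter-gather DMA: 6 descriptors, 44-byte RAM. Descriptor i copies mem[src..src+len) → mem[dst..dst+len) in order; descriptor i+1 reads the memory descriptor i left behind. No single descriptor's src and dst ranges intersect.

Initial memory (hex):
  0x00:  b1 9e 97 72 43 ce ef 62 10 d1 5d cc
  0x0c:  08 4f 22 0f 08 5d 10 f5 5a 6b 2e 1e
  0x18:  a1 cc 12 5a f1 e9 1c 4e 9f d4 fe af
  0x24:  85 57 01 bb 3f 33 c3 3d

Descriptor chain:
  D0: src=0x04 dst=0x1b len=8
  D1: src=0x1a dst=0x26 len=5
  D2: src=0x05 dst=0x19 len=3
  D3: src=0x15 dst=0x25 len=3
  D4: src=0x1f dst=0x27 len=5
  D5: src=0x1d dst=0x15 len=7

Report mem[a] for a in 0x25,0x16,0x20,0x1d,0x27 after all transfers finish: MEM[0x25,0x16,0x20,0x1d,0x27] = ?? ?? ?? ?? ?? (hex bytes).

  after D0: wrote 8B at 0x1b = 43ceef6210d15dcc
  after D1: wrote 5B at 0x26 = 1243ceef62
  after D2: wrote 3B at 0x19 = ceef62
  after D3: wrote 3B at 0x25 = 6b2e1e
  after D4: wrote 5B at 0x27 = 10d15dccaf
  after D5: wrote 7B at 0x15 = ef6210d15dccaf
query mem[0x25]=0x6b, mem[0x16]=0x62, mem[0x20]=0xd1, mem[0x1d]=0xef, mem[0x27]=0x10

MEM[0x25,0x16,0x20,0x1d,0x27] = 6b 62 d1 ef 10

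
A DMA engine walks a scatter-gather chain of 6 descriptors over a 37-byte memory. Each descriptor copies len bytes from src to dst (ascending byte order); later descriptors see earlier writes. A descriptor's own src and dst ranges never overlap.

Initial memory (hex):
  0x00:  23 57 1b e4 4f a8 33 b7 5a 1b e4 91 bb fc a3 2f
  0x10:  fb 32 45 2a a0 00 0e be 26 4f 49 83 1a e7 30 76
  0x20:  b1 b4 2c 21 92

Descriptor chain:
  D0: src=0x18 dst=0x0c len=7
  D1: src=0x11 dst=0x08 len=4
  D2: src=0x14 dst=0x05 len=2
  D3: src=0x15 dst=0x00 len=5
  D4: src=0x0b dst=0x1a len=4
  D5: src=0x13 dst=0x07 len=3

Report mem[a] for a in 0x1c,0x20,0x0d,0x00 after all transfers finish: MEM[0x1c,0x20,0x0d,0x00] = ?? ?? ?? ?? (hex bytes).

MEM[0x1c,0x20,0x0d,0x00] = 4f b1 4f 00

#0 dst[0x0c+7] := {0x26,0x4f,0x49,0x83,0x1a,0xe7,0x30}
#1 dst[0x08+4] := {0xe7,0x30,0x2a,0xa0}
#2 dst[0x05+2] := {0xa0,0x00}
#3 dst[0x00+5] := {0x00,0x0e,0xbe,0x26,0x4f}
#4 dst[0x1a+4] := {0xa0,0x26,0x4f,0x49}
#5 dst[0x07+3] := {0x2a,0xa0,0x00}
query mem[0x1c]=0x4f, mem[0x20]=0xb1, mem[0x0d]=0x4f, mem[0x00]=0x00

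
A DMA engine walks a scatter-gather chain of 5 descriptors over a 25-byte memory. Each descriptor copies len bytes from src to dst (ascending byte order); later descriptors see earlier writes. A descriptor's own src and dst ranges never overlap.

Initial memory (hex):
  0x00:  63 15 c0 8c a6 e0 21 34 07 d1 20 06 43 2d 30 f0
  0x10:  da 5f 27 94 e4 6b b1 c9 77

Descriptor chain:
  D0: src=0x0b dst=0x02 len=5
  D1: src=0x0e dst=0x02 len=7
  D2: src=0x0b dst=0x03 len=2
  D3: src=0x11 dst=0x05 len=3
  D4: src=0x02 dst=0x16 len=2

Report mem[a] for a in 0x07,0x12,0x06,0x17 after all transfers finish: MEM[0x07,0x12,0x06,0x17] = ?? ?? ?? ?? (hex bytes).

MEM[0x07,0x12,0x06,0x17] = 94 27 27 06

#0 dst[0x02+5] := {0x06,0x43,0x2d,0x30,0xf0}
#1 dst[0x02+7] := {0x30,0xf0,0xda,0x5f,0x27,0x94,0xe4}
#2 dst[0x03+2] := {0x06,0x43}
#3 dst[0x05+3] := {0x5f,0x27,0x94}
#4 dst[0x16+2] := {0x30,0x06}
query mem[0x07]=0x94, mem[0x12]=0x27, mem[0x06]=0x27, mem[0x17]=0x06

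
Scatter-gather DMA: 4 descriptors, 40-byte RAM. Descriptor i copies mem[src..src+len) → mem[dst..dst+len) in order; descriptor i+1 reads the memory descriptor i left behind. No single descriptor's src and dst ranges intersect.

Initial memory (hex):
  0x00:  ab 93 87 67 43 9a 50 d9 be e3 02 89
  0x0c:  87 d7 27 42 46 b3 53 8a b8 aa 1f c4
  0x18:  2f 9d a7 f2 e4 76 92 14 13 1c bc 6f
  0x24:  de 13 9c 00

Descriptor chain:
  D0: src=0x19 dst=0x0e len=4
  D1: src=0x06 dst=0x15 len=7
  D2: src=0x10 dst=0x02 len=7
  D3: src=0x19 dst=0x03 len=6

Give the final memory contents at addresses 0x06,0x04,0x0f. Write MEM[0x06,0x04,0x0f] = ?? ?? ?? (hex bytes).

D0: mem[0x0e..0x11] <- [9d a7 f2 e4]
D1: mem[0x15..0x1b] <- [50 d9 be e3 02 89 87]
D2: mem[0x02..0x08] <- [f2 e4 53 8a b8 50 d9]
D3: mem[0x03..0x08] <- [02 89 87 e4 76 92]
query mem[0x06]=0xe4, mem[0x04]=0x89, mem[0x0f]=0xa7

MEM[0x06,0x04,0x0f] = e4 89 a7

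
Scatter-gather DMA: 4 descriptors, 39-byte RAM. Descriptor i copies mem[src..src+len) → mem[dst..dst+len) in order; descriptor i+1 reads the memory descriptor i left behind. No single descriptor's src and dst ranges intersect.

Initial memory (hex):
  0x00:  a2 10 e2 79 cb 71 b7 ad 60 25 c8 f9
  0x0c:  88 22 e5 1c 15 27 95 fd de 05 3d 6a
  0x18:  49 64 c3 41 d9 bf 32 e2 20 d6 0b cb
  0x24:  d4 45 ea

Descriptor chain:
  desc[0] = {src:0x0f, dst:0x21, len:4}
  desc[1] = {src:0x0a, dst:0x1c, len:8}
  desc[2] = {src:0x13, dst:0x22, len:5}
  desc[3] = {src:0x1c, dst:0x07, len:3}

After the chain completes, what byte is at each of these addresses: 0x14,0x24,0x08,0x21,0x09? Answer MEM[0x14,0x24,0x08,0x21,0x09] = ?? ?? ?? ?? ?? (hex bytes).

MEM[0x14,0x24,0x08,0x21,0x09] = de 05 f9 1c 88

  after D0: wrote 4B at 0x21 = 1c152795
  after D1: wrote 8B at 0x1c = c8f98822e51c1527
  after D2: wrote 5B at 0x22 = fdde053d6a
  after D3: wrote 3B at 0x07 = c8f988
query mem[0x14]=0xde, mem[0x24]=0x05, mem[0x08]=0xf9, mem[0x21]=0x1c, mem[0x09]=0x88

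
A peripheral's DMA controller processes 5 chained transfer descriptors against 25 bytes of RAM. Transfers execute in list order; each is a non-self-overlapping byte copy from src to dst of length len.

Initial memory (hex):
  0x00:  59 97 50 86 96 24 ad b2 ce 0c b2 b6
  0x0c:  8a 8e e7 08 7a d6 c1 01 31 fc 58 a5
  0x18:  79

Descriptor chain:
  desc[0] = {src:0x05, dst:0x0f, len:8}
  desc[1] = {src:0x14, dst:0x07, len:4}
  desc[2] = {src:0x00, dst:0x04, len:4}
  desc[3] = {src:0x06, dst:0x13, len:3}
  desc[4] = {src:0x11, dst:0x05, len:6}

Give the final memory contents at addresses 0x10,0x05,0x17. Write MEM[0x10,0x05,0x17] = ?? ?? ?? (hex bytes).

MEM[0x10,0x05,0x17] = ad b2 a5

  after D0: wrote 8B at 0x0f = 24adb2ce0cb2b68a
  after D1: wrote 4B at 0x07 = b2b68aa5
  after D2: wrote 4B at 0x04 = 59975086
  after D3: wrote 3B at 0x13 = 5086b6
  after D4: wrote 6B at 0x05 = b2ce5086b68a
query mem[0x10]=0xad, mem[0x05]=0xb2, mem[0x17]=0xa5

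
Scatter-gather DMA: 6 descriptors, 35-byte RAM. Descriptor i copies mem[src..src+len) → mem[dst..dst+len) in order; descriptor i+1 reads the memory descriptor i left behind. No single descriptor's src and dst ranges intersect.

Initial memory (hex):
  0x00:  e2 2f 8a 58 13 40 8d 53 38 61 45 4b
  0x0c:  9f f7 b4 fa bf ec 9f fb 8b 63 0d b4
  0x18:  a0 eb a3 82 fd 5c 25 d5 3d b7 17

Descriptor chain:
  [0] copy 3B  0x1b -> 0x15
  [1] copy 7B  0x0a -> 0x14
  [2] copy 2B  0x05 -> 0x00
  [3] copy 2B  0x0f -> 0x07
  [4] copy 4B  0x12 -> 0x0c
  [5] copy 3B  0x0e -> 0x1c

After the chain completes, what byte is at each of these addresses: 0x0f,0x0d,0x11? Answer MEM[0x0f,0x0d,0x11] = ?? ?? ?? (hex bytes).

MEM[0x0f,0x0d,0x11] = 4b fb ec

D0: mem[0x15..0x17] <- [82 fd 5c]
D1: mem[0x14..0x1a] <- [45 4b 9f f7 b4 fa bf]
D2: mem[0x00..0x01] <- [40 8d]
D3: mem[0x07..0x08] <- [fa bf]
D4: mem[0x0c..0x0f] <- [9f fb 45 4b]
D5: mem[0x1c..0x1e] <- [45 4b bf]
query mem[0x0f]=0x4b, mem[0x0d]=0xfb, mem[0x11]=0xec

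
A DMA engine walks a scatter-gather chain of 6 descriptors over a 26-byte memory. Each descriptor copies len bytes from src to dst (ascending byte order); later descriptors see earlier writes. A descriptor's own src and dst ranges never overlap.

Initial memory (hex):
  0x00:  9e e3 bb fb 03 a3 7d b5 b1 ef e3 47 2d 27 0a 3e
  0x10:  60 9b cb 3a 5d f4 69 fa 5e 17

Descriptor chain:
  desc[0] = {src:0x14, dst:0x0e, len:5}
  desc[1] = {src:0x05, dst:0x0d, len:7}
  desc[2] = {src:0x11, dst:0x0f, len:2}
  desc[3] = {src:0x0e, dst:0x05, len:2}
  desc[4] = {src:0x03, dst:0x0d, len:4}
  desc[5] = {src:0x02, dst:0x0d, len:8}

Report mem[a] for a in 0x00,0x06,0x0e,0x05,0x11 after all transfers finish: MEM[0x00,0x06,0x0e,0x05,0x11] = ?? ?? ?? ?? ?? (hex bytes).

MEM[0x00,0x06,0x0e,0x05,0x11] = 9e ef fb 7d ef

D0: mem[0x0e..0x12] <- [5d f4 69 fa 5e]
D1: mem[0x0d..0x13] <- [a3 7d b5 b1 ef e3 47]
D2: mem[0x0f..0x10] <- [ef e3]
D3: mem[0x05..0x06] <- [7d ef]
D4: mem[0x0d..0x10] <- [fb 03 7d ef]
D5: mem[0x0d..0x14] <- [bb fb 03 7d ef b5 b1 ef]
query mem[0x00]=0x9e, mem[0x06]=0xef, mem[0x0e]=0xfb, mem[0x05]=0x7d, mem[0x11]=0xef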